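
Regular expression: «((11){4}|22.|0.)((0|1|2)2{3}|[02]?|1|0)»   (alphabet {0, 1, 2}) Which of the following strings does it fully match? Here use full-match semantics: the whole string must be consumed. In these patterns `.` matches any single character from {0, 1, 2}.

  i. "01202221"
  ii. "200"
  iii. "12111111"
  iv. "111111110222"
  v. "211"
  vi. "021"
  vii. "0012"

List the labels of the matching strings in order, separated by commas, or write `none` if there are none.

i → no match
ii → no match
iii → no match
iv → match
v → no match
vi → match
vii → no match

iv, vi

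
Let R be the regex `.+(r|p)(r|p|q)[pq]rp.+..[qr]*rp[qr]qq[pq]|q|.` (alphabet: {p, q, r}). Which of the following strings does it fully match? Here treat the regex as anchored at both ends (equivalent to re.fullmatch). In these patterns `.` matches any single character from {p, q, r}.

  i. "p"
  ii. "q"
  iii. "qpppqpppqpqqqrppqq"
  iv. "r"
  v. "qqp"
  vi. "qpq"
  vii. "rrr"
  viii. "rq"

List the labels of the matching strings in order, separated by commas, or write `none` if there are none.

i → match
ii → match
iii → no match
iv → match
v → no match
vi → no match
vii → no match
viii → no match

i, ii, iv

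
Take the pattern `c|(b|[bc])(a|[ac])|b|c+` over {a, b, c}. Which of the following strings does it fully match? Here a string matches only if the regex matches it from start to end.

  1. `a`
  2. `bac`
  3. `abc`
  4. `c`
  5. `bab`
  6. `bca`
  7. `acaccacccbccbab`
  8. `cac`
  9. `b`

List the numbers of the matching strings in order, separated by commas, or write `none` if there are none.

1. `a` → no match
2. `bac` → no match
3. `abc` → no match
4. `c` → match
5. `bab` → no match
6. `bca` → no match
7 → no match
8. `cac` → no match
9. `b` → match

4, 9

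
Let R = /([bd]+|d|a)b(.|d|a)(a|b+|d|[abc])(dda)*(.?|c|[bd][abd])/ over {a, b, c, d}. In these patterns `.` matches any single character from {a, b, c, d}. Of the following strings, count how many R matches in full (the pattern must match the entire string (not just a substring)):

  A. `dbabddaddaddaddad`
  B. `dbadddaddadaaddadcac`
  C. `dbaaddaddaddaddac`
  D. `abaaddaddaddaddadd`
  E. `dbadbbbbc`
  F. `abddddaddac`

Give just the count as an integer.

4

A → match
B → no match
C → match
D → match
E → no match
F → match
Total matched: 4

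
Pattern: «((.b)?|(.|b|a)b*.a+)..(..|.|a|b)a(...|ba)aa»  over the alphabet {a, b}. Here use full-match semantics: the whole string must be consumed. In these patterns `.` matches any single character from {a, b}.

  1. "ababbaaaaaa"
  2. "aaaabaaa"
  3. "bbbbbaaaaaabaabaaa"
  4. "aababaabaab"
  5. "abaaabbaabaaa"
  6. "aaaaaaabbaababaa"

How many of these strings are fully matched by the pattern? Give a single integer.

1 → match
2 → match
3 → match
4 → no match — must end with "aa"
5 → match
6 → match
Total matched: 5

5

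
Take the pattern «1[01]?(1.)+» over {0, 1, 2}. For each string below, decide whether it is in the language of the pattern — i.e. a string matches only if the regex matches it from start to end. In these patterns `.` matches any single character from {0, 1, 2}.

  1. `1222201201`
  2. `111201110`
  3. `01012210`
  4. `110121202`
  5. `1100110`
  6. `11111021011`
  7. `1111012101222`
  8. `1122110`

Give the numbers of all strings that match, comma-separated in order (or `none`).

1 → no match
2 → no match
3 → no match — must start with `1`
4 → no match
5 → no match
6 → no match
7 → no match
8 → no match

none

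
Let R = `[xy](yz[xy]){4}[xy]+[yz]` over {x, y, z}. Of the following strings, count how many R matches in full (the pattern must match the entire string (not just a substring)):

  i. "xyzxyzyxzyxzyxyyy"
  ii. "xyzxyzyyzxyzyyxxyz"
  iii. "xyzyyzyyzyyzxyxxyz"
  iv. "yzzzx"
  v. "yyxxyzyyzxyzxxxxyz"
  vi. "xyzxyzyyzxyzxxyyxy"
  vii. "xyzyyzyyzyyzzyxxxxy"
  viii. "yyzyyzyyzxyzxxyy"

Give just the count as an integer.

i → no match
ii → match
iii → match
iv → no match
v → no match
vi → match
vii → no match
viii → match
Total matched: 4

4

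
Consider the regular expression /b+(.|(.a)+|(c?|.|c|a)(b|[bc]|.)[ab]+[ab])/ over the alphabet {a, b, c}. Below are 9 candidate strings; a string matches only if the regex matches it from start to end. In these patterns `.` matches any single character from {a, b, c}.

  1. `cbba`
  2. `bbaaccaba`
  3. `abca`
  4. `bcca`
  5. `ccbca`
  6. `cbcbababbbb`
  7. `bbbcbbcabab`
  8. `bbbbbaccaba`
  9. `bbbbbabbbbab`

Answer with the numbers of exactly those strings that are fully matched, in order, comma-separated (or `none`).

1 → no match — must start with `b`
2 → no match
3 → no match — must start with `b`
4 → no match
5 → no match — must start with `b`
6 → no match — must start with `b`
7 → no match
8 → no match
9 → match

9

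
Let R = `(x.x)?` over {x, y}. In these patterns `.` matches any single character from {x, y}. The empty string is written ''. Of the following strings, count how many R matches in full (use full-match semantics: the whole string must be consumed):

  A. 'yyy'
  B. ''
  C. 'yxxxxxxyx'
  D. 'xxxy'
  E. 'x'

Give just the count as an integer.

1

A → no match
B → match
C → no match
D → no match
E → no match
Total matched: 1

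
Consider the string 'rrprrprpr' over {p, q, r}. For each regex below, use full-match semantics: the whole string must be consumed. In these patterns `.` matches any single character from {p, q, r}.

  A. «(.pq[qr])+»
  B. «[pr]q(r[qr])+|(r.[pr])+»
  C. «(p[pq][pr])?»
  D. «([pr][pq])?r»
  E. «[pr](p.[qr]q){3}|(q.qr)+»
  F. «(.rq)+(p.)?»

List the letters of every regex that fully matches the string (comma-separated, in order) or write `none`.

B

A → no match
B → match
C → no match
D → no match
E → no match
F → no match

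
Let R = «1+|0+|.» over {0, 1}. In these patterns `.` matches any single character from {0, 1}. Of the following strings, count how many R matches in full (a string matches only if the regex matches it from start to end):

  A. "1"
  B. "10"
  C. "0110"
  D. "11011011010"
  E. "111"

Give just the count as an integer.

2

A → match
B → no match
C → no match
D → no match
E → match
Total matched: 2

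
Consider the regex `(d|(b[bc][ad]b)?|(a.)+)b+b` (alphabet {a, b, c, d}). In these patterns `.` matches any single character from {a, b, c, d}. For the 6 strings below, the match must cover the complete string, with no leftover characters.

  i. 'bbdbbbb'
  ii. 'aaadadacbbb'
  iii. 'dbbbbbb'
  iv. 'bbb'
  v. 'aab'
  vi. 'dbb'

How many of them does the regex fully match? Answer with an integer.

i → match
ii → match
iii → match
iv → match
v → no match — must end with 'bb'
vi → match
Total matched: 5

5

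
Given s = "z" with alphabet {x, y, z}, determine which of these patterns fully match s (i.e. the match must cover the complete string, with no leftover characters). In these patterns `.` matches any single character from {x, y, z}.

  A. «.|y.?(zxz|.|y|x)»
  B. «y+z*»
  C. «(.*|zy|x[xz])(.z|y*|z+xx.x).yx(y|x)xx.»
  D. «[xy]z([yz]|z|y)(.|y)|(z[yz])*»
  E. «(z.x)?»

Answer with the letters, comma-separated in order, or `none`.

A

A → match
B → no match — must start with "y"
C → no match
D → no match
E → no match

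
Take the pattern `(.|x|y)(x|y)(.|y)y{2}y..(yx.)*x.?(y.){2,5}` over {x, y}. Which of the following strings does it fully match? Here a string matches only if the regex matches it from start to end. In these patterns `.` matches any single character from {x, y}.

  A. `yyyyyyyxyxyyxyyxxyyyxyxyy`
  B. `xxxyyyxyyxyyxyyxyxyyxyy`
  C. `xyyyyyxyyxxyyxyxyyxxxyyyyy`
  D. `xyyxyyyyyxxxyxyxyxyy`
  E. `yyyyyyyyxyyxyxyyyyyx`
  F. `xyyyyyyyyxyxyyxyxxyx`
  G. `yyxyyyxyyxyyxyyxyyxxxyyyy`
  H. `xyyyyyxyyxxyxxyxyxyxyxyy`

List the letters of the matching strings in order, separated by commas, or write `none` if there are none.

A → no match
B → match
C → no match
D → no match
E → match
F → no match
G → match
H → match

B, E, G, H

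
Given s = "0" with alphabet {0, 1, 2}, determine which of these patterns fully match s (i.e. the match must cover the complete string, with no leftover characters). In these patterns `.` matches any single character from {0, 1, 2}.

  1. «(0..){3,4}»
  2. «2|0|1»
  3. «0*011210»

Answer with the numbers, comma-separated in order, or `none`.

2

1 → no match
2 → match
3 → no match — must end with "011210"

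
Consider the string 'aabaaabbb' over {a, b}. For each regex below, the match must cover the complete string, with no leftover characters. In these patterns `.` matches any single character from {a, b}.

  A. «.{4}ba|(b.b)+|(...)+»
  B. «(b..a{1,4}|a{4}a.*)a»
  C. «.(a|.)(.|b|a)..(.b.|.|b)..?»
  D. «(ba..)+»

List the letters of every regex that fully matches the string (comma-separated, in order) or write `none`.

A, C

A → match
B → no match — must end with 'a'
C → match
D → no match — must start with 'ba'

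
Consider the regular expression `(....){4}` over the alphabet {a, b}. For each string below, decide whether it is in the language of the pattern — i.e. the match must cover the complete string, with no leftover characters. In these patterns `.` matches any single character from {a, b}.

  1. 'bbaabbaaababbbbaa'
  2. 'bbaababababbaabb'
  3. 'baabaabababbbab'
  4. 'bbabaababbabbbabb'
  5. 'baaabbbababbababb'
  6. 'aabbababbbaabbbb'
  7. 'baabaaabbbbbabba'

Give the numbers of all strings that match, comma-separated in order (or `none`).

1 → no match
2 → match
3 → no match
4 → no match
5 → no match
6 → match
7 → match

2, 6, 7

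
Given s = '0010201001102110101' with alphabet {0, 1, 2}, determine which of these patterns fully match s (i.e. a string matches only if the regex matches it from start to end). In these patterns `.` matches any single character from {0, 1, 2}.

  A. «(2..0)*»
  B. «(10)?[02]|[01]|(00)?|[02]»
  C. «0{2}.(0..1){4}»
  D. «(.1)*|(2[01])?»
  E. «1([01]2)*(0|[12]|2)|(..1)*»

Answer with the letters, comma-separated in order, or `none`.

C

A → no match
B → no match
C → match
D → no match
E → no match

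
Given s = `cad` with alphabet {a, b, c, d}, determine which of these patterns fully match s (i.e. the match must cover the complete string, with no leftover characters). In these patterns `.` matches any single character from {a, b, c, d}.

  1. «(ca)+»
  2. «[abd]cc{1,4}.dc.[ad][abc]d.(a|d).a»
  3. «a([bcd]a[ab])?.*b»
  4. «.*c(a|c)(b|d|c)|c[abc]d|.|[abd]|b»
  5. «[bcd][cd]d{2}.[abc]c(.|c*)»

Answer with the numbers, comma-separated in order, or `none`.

1 → no match — must end with `ca`
2 → no match — must end with `a`
3 → no match — must start with `a`
4 → match
5 → no match

4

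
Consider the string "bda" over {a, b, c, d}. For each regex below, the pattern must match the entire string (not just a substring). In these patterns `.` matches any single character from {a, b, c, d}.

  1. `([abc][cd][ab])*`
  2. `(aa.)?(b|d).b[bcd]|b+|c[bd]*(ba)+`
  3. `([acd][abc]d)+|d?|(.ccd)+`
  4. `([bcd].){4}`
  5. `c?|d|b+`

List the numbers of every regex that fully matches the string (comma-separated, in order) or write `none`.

1 → match
2 → no match
3 → no match
4 → no match
5 → no match

1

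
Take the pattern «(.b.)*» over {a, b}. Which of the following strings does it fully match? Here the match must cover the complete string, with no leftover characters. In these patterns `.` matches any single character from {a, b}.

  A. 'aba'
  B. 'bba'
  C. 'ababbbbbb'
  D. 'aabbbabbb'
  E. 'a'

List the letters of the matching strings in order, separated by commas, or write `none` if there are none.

A, B, C

A. 'aba' → match
B. 'bba' → match
C. 'ababbbbbb' → match
D. 'aabbbabbb' → no match
E. 'a' → no match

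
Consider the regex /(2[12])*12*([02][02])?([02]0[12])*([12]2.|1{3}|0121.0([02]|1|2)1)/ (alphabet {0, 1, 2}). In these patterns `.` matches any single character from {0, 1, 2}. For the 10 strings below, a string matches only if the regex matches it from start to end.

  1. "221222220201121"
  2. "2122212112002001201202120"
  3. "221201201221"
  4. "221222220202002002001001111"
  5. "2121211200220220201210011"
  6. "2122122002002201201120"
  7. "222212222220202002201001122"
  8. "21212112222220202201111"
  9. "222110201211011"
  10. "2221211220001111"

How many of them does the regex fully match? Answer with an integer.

1 → match
2 → match
3 → match
4 → match
5 → match
6 → match
7 → match
8 → match
9 → match
10 → match
Total matched: 10

10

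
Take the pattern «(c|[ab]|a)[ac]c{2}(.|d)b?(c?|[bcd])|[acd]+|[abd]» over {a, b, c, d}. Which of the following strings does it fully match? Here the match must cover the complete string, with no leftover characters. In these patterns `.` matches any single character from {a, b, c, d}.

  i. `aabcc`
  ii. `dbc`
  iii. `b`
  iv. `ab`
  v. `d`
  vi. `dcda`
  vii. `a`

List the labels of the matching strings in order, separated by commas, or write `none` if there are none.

iii, v, vi, vii

i → no match
ii → no match
iii → match
iv → no match
v → match
vi → match
vii → match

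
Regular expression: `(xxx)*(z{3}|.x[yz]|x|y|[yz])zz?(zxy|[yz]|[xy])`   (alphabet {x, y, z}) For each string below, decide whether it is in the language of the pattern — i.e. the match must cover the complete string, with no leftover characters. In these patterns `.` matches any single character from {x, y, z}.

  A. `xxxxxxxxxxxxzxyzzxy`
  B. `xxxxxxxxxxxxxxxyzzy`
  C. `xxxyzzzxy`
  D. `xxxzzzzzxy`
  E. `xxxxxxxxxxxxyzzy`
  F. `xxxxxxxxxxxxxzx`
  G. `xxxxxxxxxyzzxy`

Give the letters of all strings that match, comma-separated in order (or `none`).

A → match
B → match
C → match
D → match
E → match
F → match
G → match

A, B, C, D, E, F, G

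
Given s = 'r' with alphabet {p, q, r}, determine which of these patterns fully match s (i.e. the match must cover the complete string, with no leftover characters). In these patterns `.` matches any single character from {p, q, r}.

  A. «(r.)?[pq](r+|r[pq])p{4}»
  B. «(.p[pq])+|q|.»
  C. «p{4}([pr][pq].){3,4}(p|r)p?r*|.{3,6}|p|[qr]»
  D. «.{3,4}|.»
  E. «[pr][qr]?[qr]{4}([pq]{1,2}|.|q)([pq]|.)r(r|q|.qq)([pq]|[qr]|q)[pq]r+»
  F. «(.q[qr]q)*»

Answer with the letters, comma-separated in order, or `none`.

B, C, D

A → no match — must end with 'p'
B → match
C → match
D → match
E → no match
F → no match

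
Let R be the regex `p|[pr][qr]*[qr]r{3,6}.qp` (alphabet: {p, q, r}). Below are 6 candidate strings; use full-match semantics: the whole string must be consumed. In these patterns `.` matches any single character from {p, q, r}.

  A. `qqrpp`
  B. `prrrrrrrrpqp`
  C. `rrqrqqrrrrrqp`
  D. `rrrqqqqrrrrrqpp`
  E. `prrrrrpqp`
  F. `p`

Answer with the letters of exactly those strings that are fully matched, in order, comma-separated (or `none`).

A → no match
B → match
C → match
D → no match
E → match
F → match

B, C, E, F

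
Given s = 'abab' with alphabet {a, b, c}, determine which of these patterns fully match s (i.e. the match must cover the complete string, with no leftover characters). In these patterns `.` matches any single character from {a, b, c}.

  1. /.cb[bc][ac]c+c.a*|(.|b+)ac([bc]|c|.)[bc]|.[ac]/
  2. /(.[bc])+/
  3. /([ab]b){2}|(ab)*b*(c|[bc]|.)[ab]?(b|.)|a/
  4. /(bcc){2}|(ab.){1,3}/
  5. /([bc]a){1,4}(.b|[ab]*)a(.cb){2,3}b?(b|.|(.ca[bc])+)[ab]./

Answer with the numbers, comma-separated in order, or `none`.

1 → no match
2 → match
3 → match
4 → no match
5 → no match

2, 3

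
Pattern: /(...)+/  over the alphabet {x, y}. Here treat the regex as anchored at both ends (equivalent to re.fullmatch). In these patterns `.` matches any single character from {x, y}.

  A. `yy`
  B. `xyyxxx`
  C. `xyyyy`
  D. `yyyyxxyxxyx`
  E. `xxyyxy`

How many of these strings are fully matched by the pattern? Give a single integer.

A → no match
B → match
C → no match
D → no match
E → match
Total matched: 2

2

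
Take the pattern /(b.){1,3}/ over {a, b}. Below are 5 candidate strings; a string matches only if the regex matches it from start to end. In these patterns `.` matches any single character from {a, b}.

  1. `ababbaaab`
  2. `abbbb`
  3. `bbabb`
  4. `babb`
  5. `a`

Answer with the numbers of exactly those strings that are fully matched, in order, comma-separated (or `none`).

4

1 → no match — must start with `b`
2 → no match — must start with `b`
3 → no match
4 → match
5 → no match — must start with `b`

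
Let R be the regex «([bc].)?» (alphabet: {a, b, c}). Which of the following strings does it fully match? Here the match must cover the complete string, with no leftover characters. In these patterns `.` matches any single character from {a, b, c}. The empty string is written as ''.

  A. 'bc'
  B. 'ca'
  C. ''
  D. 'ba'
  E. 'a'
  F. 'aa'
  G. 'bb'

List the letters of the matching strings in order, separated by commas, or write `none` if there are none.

A → match
B → match
C → match
D → match
E → no match
F → no match
G → match

A, B, C, D, G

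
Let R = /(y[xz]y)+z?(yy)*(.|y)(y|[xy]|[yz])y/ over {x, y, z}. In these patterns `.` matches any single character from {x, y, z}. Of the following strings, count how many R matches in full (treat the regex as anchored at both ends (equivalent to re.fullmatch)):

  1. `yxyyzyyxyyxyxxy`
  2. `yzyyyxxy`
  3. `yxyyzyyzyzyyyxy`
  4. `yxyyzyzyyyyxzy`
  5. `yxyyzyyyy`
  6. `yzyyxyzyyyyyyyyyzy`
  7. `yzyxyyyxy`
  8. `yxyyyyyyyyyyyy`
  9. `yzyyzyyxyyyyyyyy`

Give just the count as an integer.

1 → match
2. `yzyyyxxy` → match
3 → match
4 → match
5. `yxyyzyyyy` → match
6 → match
7. `yzyxyyyxy` → no match
8 → match
9 → match
Total matched: 8

8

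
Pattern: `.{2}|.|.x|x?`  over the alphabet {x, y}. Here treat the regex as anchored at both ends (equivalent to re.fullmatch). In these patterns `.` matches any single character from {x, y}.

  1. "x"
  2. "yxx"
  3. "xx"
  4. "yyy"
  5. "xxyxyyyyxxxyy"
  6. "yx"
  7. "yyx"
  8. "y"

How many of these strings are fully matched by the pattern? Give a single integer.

4

1 → match
2 → no match
3 → match
4 → no match
5 → no match
6 → match
7 → no match
8 → match
Total matched: 4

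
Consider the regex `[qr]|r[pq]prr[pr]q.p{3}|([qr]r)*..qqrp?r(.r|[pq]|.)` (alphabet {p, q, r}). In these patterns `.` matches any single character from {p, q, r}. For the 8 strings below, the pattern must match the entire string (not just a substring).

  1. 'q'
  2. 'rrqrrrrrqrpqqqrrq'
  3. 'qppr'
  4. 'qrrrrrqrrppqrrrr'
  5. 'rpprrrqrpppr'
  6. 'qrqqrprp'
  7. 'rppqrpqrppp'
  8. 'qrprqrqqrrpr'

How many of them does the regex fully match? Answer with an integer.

3

1. 'q' → match
2 → match
3. 'qppr' → no match
4 → no match
5. 'rpprrrqrpppr' → no match
6. 'qrqqrprp' → match
7. 'rppqrpqrppp' → no match
8. 'qrprqrqqrrpr' → no match
Total matched: 3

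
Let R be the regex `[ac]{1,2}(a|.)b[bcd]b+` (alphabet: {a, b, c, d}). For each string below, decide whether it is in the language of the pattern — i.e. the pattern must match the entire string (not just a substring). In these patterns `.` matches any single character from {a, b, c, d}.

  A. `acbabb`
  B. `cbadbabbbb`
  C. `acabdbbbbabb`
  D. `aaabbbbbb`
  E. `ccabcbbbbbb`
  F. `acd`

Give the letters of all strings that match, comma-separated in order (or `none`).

A → no match
B → no match
C → no match
D → match
E → match
F → no match — must end with `b`

D, E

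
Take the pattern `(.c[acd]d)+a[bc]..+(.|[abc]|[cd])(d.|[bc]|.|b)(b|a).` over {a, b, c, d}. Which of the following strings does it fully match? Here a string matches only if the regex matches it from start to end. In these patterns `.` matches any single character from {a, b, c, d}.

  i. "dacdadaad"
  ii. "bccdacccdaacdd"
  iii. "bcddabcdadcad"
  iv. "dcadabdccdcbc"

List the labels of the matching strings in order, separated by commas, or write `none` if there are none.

iii, iv

i → no match
ii → no match
iii → match
iv → match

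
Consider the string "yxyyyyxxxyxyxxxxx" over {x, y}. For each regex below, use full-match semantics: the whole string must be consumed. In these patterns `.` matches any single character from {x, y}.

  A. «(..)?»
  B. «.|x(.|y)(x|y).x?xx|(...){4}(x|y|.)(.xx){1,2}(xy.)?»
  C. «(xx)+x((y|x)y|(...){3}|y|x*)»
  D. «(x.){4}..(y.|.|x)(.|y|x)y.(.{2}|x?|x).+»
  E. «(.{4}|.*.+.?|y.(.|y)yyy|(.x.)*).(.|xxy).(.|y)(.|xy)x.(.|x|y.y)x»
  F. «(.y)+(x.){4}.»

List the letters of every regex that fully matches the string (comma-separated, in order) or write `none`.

E

A → no match
B → no match
C → no match — must start with "xx"
D → no match — must start with "x"
E → match
F → no match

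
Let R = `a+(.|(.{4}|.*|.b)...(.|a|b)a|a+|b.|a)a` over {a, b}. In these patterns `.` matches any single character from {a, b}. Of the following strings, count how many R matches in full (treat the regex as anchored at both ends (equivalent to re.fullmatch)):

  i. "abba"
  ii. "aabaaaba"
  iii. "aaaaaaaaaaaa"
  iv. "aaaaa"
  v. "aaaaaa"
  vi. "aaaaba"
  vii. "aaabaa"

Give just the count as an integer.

6

i. "abba" → match
ii. "aabaaaba" → no match
iii. "aaaaaaaaaaaa" → match
iv. "aaaaa" → match
v. "aaaaaa" → match
vi. "aaaaba" → match
vii. "aaabaa" → match
Total matched: 6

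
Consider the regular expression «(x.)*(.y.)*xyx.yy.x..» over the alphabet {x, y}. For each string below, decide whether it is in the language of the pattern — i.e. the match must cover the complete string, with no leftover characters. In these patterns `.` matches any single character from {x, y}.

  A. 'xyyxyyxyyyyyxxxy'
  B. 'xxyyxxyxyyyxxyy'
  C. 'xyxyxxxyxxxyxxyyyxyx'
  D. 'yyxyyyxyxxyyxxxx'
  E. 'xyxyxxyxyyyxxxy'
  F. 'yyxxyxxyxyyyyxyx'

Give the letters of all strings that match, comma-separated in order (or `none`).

B, C, D, E, F

A → no match
B → match
C → match
D → match
E → match
F → match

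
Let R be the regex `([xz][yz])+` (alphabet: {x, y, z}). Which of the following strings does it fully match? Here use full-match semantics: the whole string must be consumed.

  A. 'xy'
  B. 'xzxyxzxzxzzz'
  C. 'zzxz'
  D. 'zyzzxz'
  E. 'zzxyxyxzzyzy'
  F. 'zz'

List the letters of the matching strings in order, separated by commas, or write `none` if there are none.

A. 'xy' → match
B. 'xzxyxzxzxzzz' → match
C. 'zzxz' → match
D. 'zyzzxz' → match
E. 'zzxyxyxzzyzy' → match
F. 'zz' → match

A, B, C, D, E, F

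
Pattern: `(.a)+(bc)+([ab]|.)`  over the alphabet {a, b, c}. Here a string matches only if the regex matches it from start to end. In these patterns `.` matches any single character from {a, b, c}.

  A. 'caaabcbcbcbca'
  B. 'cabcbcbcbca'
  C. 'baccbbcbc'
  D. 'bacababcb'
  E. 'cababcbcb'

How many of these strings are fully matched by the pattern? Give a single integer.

4

A → match
B → match
C → no match
D → match
E → match
Total matched: 4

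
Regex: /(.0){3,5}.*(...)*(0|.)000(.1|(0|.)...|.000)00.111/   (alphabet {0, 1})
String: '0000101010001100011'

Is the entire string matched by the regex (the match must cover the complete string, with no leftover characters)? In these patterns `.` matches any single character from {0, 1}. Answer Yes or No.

No

Every match must end with '111', but '0000101010001100011' does not.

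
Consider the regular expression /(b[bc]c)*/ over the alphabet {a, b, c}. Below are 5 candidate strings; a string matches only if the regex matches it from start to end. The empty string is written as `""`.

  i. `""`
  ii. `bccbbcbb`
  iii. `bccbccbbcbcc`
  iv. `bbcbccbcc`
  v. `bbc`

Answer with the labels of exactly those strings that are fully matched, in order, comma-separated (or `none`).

i, iii, iv, v

i → match
ii → no match
iii → match
iv → match
v → match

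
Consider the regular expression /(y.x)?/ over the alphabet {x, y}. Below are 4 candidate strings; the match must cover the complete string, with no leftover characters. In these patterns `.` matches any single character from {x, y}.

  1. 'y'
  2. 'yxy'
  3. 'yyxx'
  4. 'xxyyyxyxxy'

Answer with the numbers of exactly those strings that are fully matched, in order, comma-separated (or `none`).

none

1 → no match
2 → no match
3 → no match
4 → no match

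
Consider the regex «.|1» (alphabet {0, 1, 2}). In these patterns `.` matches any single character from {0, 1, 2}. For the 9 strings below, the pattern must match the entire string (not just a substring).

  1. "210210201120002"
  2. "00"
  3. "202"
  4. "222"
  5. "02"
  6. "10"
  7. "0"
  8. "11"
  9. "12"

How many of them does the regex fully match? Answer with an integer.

1 → no match
2 → no match
3 → no match
4 → no match
5 → no match
6 → no match
7 → match
8 → no match
9 → no match
Total matched: 1

1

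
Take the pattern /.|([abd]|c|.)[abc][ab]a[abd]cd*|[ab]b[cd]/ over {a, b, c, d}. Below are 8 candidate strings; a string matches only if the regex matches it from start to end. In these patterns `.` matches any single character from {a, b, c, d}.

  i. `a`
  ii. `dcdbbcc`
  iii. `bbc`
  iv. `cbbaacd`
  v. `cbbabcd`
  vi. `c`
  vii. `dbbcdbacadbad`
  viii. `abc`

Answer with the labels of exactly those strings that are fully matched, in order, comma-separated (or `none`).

i → match
ii → no match
iii → match
iv → match
v → match
vi → match
vii → no match
viii → match

i, iii, iv, v, vi, viii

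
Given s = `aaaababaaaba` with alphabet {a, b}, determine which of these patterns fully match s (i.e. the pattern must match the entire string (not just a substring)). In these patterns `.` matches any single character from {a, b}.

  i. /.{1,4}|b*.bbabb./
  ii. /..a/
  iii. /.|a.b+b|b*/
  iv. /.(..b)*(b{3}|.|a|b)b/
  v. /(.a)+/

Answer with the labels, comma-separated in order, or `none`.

i → no match
ii → no match
iii → no match
iv → no match — must end with `b`
v → match

v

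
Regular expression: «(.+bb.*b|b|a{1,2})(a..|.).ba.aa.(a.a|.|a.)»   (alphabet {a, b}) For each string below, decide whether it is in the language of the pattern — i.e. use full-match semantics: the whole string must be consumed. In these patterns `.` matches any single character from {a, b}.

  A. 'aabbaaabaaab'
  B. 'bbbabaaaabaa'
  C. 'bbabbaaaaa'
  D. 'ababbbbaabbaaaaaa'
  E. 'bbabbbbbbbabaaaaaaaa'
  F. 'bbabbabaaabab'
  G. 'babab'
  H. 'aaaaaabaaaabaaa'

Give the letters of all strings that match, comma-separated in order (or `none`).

A → no match
B → no match
C → no match
D → no match
E → match
F → no match
G → no match
H → match

E, H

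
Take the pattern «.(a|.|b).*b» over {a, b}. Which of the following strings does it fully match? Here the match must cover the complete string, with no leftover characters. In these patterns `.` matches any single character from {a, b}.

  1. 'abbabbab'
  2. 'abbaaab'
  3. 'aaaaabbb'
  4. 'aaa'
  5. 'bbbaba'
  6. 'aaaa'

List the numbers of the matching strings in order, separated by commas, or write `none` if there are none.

1. 'abbabbab' → match
2. 'abbaaab' → match
3. 'aaaaabbb' → match
4. 'aaa' → no match — must end with 'b'
5. 'bbbaba' → no match — must end with 'b'
6. 'aaaa' → no match — must end with 'b'

1, 2, 3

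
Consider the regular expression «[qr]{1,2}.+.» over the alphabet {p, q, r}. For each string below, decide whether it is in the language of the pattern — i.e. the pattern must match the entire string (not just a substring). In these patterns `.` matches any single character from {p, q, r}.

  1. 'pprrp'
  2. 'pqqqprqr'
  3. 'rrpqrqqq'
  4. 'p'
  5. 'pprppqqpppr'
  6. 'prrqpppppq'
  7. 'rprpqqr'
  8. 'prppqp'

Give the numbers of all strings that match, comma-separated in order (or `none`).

3, 7

1 → no match
2 → no match
3 → match
4 → no match
5 → no match
6 → no match
7 → match
8 → no match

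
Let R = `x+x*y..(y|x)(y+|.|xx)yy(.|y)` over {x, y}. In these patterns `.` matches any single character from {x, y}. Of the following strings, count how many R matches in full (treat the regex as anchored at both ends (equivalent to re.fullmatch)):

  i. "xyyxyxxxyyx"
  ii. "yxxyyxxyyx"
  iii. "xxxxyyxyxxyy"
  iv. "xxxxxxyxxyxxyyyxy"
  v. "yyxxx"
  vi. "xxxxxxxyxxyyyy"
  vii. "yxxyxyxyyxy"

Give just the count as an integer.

i → no match
ii → no match — must start with "x"
iii → no match
iv → no match
v → no match — must start with "x"
vi → no match
vii → no match — must start with "x"
Total matched: 0

0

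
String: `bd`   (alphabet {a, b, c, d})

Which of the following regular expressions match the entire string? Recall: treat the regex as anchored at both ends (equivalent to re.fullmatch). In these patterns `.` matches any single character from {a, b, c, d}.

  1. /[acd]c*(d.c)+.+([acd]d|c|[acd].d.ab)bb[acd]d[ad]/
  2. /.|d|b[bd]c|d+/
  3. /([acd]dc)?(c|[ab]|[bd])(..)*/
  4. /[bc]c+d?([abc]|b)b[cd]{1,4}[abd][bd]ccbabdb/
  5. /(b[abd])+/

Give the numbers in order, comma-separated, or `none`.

1 → no match
2 → no match
3 → no match
4 → no match — must end with `ccbabdb`
5 → match

5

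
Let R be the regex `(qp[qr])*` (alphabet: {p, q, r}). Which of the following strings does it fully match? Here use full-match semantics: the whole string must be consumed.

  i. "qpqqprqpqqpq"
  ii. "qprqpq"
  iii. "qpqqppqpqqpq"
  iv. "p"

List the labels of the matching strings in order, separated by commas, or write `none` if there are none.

i, ii

i. "qpqqprqpqqpq" → match
ii. "qprqpq" → match
iii. "qpqqppqpqqpq" → no match
iv. "p" → no match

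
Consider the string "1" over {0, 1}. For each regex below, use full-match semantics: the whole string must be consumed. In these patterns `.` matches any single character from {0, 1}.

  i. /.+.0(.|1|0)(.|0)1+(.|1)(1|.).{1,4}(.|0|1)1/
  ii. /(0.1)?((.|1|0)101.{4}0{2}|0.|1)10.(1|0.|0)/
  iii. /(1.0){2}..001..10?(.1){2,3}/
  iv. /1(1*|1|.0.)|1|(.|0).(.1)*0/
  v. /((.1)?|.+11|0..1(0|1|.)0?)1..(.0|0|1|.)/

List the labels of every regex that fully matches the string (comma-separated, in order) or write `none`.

iv

i → no match
ii → no match
iii → no match
iv → match
v → no match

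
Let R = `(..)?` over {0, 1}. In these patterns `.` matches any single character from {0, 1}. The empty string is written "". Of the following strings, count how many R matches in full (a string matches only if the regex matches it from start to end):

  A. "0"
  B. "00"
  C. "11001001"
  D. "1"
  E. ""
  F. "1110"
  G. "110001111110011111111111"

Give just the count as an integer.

2

A → no match
B → match
C → no match
D → no match
E → match
F → no match
G → no match
Total matched: 2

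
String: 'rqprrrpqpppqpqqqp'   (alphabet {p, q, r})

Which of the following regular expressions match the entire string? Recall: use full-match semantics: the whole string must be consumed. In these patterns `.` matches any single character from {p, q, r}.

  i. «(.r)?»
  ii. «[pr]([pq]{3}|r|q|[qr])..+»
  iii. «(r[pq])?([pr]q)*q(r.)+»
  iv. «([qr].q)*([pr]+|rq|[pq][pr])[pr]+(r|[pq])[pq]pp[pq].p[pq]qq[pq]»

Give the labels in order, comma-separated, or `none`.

i → no match
ii → match
iii → no match
iv → match

ii, iv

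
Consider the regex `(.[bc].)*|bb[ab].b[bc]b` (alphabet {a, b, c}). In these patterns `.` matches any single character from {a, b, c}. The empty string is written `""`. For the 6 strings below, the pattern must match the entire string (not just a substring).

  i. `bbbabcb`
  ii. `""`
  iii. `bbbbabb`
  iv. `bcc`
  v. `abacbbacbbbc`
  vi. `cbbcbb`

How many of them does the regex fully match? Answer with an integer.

5

i → match
ii → match
iii → no match
iv → match
v → match
vi → match
Total matched: 5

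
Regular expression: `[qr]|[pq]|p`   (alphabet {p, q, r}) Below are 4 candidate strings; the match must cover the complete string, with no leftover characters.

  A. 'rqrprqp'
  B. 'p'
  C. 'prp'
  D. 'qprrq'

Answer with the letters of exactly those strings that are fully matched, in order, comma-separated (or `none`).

A → no match
B → match
C → no match
D → no match

B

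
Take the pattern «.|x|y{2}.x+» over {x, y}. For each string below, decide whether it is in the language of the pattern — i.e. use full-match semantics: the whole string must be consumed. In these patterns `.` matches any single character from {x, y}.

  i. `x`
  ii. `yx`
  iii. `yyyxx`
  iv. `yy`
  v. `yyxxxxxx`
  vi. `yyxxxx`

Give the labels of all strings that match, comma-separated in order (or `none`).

i, iii, v, vi

i → match
ii → no match
iii → match
iv → no match
v → match
vi → match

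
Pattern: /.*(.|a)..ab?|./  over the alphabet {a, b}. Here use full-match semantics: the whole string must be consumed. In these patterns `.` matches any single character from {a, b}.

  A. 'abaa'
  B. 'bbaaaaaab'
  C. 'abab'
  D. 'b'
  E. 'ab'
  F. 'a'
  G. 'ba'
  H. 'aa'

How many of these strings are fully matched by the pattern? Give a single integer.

A → match
B → match
C → no match
D → match
E → no match
F → match
G → no match
H → no match
Total matched: 4

4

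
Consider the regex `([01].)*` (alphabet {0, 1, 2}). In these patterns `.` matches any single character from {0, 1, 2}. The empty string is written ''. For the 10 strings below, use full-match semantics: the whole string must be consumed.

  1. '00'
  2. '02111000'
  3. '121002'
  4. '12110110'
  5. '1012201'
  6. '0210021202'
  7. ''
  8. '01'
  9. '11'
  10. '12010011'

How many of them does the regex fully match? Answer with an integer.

1 → match
2 → match
3 → match
4 → match
5 → no match
6 → match
7 → match
8 → match
9 → match
10 → match
Total matched: 9

9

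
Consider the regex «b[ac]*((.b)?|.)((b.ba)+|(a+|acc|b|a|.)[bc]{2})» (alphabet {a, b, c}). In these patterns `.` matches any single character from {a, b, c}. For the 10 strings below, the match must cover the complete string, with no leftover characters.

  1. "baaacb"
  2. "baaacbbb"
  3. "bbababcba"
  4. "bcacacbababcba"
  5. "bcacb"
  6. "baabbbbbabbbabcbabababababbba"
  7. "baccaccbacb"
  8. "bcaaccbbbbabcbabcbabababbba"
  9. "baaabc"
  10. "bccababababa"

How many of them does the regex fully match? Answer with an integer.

1. "baaacb" → match
2. "baaacbbb" → match
3. "bbababcba" → match
4 → match
5. "bcacb" → match
6 → match
7. "baccaccbacb" → match
8 → match
9. "baaabc" → match
10. "bccababababa" → match
Total matched: 10

10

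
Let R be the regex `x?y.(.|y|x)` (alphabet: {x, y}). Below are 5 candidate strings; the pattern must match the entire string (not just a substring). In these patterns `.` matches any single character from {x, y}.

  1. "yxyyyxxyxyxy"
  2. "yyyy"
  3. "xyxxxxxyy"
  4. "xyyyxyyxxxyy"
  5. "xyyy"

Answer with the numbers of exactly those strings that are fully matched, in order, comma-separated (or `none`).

5

1 → no match
2 → no match
3 → no match
4 → no match
5 → match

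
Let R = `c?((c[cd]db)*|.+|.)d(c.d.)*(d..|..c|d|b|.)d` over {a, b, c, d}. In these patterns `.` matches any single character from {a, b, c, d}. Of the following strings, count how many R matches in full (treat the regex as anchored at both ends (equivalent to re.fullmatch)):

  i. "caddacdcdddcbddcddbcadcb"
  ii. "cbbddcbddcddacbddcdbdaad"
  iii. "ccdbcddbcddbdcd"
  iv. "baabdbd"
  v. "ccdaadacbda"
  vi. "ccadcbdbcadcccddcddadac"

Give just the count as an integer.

2

i → no match — must end with "d"
ii → no match
iii → match
iv → match
v → no match — must end with "d"
vi → no match — must end with "d"
Total matched: 2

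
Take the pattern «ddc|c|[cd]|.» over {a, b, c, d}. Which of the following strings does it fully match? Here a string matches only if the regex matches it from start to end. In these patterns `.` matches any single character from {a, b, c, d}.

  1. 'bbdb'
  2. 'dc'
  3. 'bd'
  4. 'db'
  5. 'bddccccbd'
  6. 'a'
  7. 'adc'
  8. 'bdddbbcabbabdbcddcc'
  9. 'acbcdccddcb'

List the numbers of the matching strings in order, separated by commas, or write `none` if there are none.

1 → no match
2 → no match
3 → no match
4 → no match
5 → no match
6 → match
7 → no match
8 → no match
9 → no match

6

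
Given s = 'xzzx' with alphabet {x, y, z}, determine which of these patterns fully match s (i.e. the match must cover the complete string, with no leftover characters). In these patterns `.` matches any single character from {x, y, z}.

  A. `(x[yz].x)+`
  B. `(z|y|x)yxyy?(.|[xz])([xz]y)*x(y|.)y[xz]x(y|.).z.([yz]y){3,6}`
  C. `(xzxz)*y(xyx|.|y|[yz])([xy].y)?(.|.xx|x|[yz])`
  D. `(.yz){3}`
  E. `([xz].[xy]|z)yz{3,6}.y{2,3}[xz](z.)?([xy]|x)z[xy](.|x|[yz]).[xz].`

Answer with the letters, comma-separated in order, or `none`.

A → match
B → no match — must end with 'y'
C → no match
D → no match — must end with 'yz'
E → no match

A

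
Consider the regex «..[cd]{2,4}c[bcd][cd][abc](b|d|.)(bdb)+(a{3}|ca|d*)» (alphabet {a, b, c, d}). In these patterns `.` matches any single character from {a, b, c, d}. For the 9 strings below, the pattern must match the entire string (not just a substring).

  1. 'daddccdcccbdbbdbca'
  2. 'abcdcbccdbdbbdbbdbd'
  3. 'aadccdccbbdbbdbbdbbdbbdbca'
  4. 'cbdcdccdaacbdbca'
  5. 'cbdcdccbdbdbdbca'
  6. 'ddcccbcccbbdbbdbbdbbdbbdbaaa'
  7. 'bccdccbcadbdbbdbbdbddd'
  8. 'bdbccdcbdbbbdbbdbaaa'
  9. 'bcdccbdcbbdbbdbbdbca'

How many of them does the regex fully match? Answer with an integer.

1 → match
2 → match
3 → match
4 → no match
5 → match
6 → no match
7 → match
8 → no match
9 → match
Total matched: 6

6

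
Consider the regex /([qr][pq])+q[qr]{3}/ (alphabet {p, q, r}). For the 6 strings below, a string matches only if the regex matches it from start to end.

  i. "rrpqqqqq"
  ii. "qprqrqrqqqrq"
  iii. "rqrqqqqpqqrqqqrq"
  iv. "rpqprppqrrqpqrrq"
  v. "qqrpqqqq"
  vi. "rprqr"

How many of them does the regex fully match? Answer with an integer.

3

i → no match
ii → match
iii → match
iv → no match
v → match
vi → no match
Total matched: 3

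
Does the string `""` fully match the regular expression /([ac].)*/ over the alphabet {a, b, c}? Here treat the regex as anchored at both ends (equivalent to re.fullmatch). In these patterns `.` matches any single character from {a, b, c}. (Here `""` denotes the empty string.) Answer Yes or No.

Yes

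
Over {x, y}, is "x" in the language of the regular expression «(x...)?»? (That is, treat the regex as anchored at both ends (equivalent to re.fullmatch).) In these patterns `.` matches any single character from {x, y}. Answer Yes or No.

No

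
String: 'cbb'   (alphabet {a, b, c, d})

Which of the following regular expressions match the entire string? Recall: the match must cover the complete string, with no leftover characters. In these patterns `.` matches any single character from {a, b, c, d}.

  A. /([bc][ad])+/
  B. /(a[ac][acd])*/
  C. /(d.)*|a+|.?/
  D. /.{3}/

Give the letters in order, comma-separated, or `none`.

D

A → no match
B → no match
C → no match
D → match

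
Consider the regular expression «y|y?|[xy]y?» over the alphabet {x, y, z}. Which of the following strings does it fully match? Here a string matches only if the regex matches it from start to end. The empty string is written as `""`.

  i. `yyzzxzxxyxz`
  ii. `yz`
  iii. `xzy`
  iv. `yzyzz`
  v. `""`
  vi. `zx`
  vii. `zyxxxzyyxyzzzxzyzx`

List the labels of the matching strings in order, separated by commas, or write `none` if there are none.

i → no match
ii → no match
iii → no match
iv → no match
v → match
vi → no match
vii → no match

v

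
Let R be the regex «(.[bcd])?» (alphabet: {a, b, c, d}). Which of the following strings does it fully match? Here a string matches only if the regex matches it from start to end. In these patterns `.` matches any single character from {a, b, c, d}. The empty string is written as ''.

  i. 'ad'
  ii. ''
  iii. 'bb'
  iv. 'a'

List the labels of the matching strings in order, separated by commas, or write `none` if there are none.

i → match
ii → match
iii → match
iv → no match

i, ii, iii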